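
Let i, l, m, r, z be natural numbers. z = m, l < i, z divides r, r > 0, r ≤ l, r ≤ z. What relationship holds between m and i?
m < i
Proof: From z divides r and r > 0, z ≤ r. r ≤ z, so r = z. z = m, so r = m. Since r ≤ l and l < i, r < i. r = m, so m < i.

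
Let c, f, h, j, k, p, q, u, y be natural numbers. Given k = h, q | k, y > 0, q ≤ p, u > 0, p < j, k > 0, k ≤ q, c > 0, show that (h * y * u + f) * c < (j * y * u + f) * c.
Since q | k and k > 0, q ≤ k. Since k ≤ q, q = k. k = h, so q = h. q ≤ p, so h ≤ p. p < j, so h < j. y > 0, so h * y < j * y. u > 0, so h * y * u < j * y * u. Then h * y * u + f < j * y * u + f. c > 0, so (h * y * u + f) * c < (j * y * u + f) * c.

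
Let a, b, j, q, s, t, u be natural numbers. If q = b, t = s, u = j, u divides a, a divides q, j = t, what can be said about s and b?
s divides b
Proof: Since u = j and j = t, u = t. Since u divides a and a divides q, u divides q. u = t, so t divides q. t = s, so s divides q. From q = b, s divides b.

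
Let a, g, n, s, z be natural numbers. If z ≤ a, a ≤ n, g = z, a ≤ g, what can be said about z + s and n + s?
z + s ≤ n + s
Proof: From g = z and a ≤ g, a ≤ z. z ≤ a, so a = z. Since a ≤ n, z ≤ n. Then z + s ≤ n + s.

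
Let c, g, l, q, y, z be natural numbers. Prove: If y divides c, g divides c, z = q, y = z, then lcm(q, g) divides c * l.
y = z and y divides c, so z divides c. Because z = q, q divides c. Since g divides c, lcm(q, g) divides c. Then lcm(q, g) divides c * l.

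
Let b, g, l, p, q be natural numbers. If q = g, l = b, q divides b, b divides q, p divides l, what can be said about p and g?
p divides g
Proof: From b divides q and q divides b, b = q. l = b, so l = q. p divides l, so p divides q. Since q = g, p divides g.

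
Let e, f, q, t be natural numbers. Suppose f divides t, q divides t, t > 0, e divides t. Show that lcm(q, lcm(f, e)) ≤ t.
Because f divides t and e divides t, lcm(f, e) divides t. q divides t, so lcm(q, lcm(f, e)) divides t. Since t > 0, lcm(q, lcm(f, e)) ≤ t.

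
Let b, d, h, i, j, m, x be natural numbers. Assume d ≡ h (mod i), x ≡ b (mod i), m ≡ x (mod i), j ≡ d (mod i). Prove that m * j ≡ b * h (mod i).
Since m ≡ x (mod i) and x ≡ b (mod i), m ≡ b (mod i). j ≡ d (mod i) and d ≡ h (mod i), therefore j ≡ h (mod i). Using m ≡ b (mod i), by multiplying congruences, m * j ≡ b * h (mod i).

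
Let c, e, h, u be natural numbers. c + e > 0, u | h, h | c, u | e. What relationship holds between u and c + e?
u ≤ c + e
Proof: Since u | h and h | c, u | c. Since u | e, u | c + e. c + e > 0, so u ≤ c + e.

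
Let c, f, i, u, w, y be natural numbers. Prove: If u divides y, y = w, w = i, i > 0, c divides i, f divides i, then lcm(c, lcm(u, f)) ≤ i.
Since y = w and u divides y, u divides w. Since w = i, u divides i. Since f divides i, lcm(u, f) divides i. Since c divides i, lcm(c, lcm(u, f)) divides i. From i > 0, lcm(c, lcm(u, f)) ≤ i.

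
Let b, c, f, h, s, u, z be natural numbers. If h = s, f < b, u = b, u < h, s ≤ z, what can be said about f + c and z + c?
f + c < z + c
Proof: u = b and u < h, so b < h. f < b, so f < h. Since h = s, f < s. s ≤ z, so f < z. Then f + c < z + c.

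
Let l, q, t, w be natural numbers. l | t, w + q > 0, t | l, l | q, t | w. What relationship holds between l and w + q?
l ≤ w + q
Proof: Since t | l and l | t, t = l. Since t | w, l | w. Because l | q, l | w + q. Since w + q > 0, l ≤ w + q.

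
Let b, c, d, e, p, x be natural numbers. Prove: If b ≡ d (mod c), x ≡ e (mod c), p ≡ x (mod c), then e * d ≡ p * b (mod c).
From p ≡ x (mod c) and x ≡ e (mod c), p ≡ e (mod c). Since b ≡ d (mod c), by multiplying congruences, p * b ≡ e * d (mod c). Then e * d ≡ p * b (mod c).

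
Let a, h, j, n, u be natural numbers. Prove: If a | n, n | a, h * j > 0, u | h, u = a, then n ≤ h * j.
a | n and n | a, thus a = n. u = a, so u = n. Since u | h, n | h. Then n | h * j. h * j > 0, so n ≤ h * j.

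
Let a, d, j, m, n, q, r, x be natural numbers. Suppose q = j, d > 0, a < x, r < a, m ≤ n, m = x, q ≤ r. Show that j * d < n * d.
Since q ≤ r and r < a, q < a. Because a < x, q < x. m = x and m ≤ n, hence x ≤ n. q < x, so q < n. Since q = j, j < n. Since d > 0, j * d < n * d.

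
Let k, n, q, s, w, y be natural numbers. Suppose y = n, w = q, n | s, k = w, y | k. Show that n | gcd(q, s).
From k = w and w = q, k = q. y | k, so y | q. Since y = n, n | q. Since n | s, n | gcd(q, s).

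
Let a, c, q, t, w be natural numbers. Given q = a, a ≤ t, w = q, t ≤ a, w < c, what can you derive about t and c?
t < c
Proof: a ≤ t and t ≤ a, therefore a = t. q = a, so q = t. w = q and w < c, so q < c. Since q = t, t < c.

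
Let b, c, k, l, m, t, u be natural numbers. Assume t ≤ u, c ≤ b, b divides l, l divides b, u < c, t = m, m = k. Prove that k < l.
From t = m and m = k, t = k. b divides l and l divides b, hence b = l. t ≤ u and u < c, so t < c. c ≤ b, so t < b. b = l, so t < l. t = k, so k < l.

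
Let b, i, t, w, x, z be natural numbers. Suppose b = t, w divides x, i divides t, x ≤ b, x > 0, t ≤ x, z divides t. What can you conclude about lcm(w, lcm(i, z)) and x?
lcm(w, lcm(i, z)) ≤ x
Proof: b = t and x ≤ b, therefore x ≤ t. t ≤ x, so t = x. i divides t and z divides t, hence lcm(i, z) divides t. Since t = x, lcm(i, z) divides x. Since w divides x, lcm(w, lcm(i, z)) divides x. Since x > 0, lcm(w, lcm(i, z)) ≤ x.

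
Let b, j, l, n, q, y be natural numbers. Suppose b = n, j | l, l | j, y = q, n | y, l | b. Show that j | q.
l | j and j | l, thus l = j. Since b = n and l | b, l | n. Since l = j, j | n. Because y = q and n | y, n | q. j | n, so j | q.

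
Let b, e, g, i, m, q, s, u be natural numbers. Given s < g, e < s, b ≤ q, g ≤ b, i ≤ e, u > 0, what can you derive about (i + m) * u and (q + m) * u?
(i + m) * u < (q + m) * u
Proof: s < g and g ≤ b, therefore s < b. b ≤ q, so s < q. Since e < s, e < q. Since i ≤ e, i < q. Then i + m < q + m. From u > 0, (i + m) * u < (q + m) * u.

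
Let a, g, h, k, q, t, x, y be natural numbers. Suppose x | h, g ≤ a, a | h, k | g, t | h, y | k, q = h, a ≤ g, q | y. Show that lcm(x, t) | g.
From q = h and q | y, h | y. y | k, so h | k. Since k | g, h | g. Because a ≤ g and g ≤ a, a = g. Since a | h, g | h. Since h | g, h = g. x | h and t | h, hence lcm(x, t) | h. Since h = g, lcm(x, t) | g.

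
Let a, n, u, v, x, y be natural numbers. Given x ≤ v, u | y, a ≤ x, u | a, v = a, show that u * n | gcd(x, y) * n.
v = a and x ≤ v, so x ≤ a. a ≤ x, so a = x. Since u | a, u | x. Since u | y, u | gcd(x, y). Then u * n | gcd(x, y) * n.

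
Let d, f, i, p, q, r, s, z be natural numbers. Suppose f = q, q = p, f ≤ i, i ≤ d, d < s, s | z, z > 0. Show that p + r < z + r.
Since f = q and q = p, f = p. Because s | z and z > 0, s ≤ z. Since d < s, d < z. Since i ≤ d, i < z. Since f ≤ i, f < z. f = p, so p < z. Then p + r < z + r.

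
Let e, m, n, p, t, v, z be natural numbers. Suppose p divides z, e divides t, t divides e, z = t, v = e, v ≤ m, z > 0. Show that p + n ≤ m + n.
p divides z and z > 0, therefore p ≤ z. Since z = t, p ≤ t. e divides t and t divides e, therefore e = t. Because v = e and v ≤ m, e ≤ m. e = t, so t ≤ m. Since p ≤ t, p ≤ m. Then p + n ≤ m + n.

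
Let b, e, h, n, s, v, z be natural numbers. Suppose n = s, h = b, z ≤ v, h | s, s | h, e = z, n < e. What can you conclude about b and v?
b < v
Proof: s | h and h | s, so s = h. Since n = s, n = h. Since e = z and n < e, n < z. n = h, so h < z. Since z ≤ v, h < v. h = b, so b < v.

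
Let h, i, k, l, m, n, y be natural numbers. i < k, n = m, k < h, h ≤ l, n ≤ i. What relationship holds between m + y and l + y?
m + y < l + y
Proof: From n ≤ i and i < k, n < k. Because k < h and h ≤ l, k < l. n < k, so n < l. Since n = m, m < l. Then m + y < l + y.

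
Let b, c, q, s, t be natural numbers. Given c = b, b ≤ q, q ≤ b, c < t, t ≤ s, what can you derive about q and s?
q < s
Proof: b ≤ q and q ≤ b, thus b = q. c = b, so c = q. c < t and t ≤ s, thus c < s. c = q, so q < s.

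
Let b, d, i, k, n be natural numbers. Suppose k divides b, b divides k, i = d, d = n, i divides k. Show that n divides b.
k divides b and b divides k, thus k = b. From i = d and d = n, i = n. Because i divides k, n divides k. k = b, so n divides b.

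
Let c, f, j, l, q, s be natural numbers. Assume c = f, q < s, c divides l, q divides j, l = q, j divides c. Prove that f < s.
From q divides j and j divides c, q divides c. Since l = q and c divides l, c divides q. From q divides c, q = c. Since c = f, q = f. q < s, so f < s.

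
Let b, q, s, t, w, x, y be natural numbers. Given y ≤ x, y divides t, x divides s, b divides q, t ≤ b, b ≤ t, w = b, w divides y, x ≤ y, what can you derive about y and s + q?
y divides s + q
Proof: From x ≤ y and y ≤ x, x = y. From x divides s, y divides s. w = b and w divides y, thus b divides y. Since t ≤ b and b ≤ t, t = b. From y divides t, y divides b. b divides y, so b = y. Since b divides q, y divides q. From y divides s, y divides s + q.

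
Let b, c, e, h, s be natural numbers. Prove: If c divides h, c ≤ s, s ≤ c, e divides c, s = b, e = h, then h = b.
From e = h and e divides c, h divides c. From c divides h, h = c. Because c ≤ s and s ≤ c, c = s. Since h = c, h = s. s = b, so h = b.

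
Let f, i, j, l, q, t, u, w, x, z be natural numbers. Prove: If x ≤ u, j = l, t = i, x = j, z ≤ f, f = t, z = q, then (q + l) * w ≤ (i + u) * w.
f = t and t = i, so f = i. Because z = q and z ≤ f, q ≤ f. Since f = i, q ≤ i. From x = j and j = l, x = l. x ≤ u, so l ≤ u. From q ≤ i, q + l ≤ i + u. By multiplying by a non-negative, (q + l) * w ≤ (i + u) * w.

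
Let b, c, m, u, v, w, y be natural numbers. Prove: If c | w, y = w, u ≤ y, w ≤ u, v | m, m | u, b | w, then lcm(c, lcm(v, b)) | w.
y = w and u ≤ y, thus u ≤ w. Since w ≤ u, u = w. v | m and m | u, hence v | u. Since u = w, v | w. Since b | w, lcm(v, b) | w. From c | w, lcm(c, lcm(v, b)) | w.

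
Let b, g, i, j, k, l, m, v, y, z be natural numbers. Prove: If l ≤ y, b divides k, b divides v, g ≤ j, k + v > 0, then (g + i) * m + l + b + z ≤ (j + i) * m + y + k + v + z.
g ≤ j, therefore g + i ≤ j + i. By multiplying by a non-negative, (g + i) * m ≤ (j + i) * m. l ≤ y, so (g + i) * m + l ≤ (j + i) * m + y. From b divides k and b divides v, b divides k + v. Since k + v > 0, b ≤ k + v. (g + i) * m + l ≤ (j + i) * m + y, so (g + i) * m + l + b ≤ (j + i) * m + y + k + v. Then (g + i) * m + l + b + z ≤ (j + i) * m + y + k + v + z.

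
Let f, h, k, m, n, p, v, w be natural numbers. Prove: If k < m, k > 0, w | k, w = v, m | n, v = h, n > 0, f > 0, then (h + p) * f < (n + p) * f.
w = v and w | k, thus v | k. Since k > 0, v ≤ k. m | n and n > 0, hence m ≤ n. Because k < m, k < n. Since v ≤ k, v < n. Since v = h, h < n. Then h + p < n + p. f > 0, so (h + p) * f < (n + p) * f.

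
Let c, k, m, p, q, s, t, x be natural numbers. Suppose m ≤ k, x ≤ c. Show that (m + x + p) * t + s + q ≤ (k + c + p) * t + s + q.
m ≤ k and x ≤ c, so m + x ≤ k + c. Then m + x + p ≤ k + c + p. By multiplying by a non-negative, (m + x + p) * t ≤ (k + c + p) * t. Then (m + x + p) * t + s ≤ (k + c + p) * t + s. Then (m + x + p) * t + s + q ≤ (k + c + p) * t + s + q.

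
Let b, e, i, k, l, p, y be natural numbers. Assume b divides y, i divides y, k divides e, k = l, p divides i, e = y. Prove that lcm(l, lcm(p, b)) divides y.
e = y and k divides e, thus k divides y. Since k = l, l divides y. p divides i and i divides y, therefore p divides y. Since b divides y, lcm(p, b) divides y. l divides y, so lcm(l, lcm(p, b)) divides y.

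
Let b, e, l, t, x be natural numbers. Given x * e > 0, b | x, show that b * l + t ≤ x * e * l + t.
From b | x, b | x * e. x * e > 0, so b ≤ x * e. Then b * l ≤ x * e * l. Then b * l + t ≤ x * e * l + t.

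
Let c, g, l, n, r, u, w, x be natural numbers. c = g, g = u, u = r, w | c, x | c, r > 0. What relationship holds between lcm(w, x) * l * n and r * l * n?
lcm(w, x) * l * n ≤ r * l * n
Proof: Since g = u and u = r, g = r. c = g, so c = r. Because w | c and x | c, lcm(w, x) | c. c = r, so lcm(w, x) | r. r > 0, so lcm(w, x) ≤ r. Then lcm(w, x) * l ≤ r * l. Then lcm(w, x) * l * n ≤ r * l * n.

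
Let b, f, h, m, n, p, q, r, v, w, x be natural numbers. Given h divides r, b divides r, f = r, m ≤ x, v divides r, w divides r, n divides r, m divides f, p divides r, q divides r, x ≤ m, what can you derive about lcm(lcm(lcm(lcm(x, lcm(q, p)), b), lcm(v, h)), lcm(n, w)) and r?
lcm(lcm(lcm(lcm(x, lcm(q, p)), b), lcm(v, h)), lcm(n, w)) divides r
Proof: m ≤ x and x ≤ m, therefore m = x. f = r and m divides f, hence m divides r. From m = x, x divides r. From q divides r and p divides r, lcm(q, p) divides r. Since x divides r, lcm(x, lcm(q, p)) divides r. b divides r, so lcm(lcm(x, lcm(q, p)), b) divides r. From v divides r and h divides r, lcm(v, h) divides r. lcm(lcm(x, lcm(q, p)), b) divides r, so lcm(lcm(lcm(x, lcm(q, p)), b), lcm(v, h)) divides r. Since n divides r and w divides r, lcm(n, w) divides r. Because lcm(lcm(lcm(x, lcm(q, p)), b), lcm(v, h)) divides r, lcm(lcm(lcm(lcm(x, lcm(q, p)), b), lcm(v, h)), lcm(n, w)) divides r.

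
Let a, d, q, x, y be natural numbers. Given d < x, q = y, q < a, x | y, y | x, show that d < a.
y | x and x | y, therefore y = x. q = y, so q = x. Since q < a, x < a. d < x, so d < a.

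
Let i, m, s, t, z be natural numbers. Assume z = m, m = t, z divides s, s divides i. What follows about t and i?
t divides i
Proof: z = m and m = t, therefore z = t. From z divides s and s divides i, z divides i. Since z = t, t divides i.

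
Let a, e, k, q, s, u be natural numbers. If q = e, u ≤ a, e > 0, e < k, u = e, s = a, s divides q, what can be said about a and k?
a < k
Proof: From u = e and u ≤ a, e ≤ a. From q = e and s divides q, s divides e. Since s = a, a divides e. Since e > 0, a ≤ e. e ≤ a, so e = a. Since e < k, a < k.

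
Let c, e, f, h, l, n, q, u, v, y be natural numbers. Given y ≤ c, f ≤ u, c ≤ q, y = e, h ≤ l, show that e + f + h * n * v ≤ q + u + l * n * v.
y ≤ c and c ≤ q, hence y ≤ q. y = e, so e ≤ q. h ≤ l. By multiplying by a non-negative, h * n ≤ l * n. By multiplying by a non-negative, h * n * v ≤ l * n * v. f ≤ u, so f + h * n * v ≤ u + l * n * v. Because e ≤ q, e + f + h * n * v ≤ q + u + l * n * v.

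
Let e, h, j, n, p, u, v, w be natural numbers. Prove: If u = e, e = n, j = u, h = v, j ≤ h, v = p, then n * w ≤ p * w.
u = e and e = n, thus u = n. Since h = v and v = p, h = p. j = u and j ≤ h, therefore u ≤ h. h = p, so u ≤ p. u = n, so n ≤ p. Then n * w ≤ p * w.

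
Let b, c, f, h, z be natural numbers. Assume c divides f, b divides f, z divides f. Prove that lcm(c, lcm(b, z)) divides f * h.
b divides f and z divides f, therefore lcm(b, z) divides f. c divides f, so lcm(c, lcm(b, z)) divides f. Then lcm(c, lcm(b, z)) divides f * h.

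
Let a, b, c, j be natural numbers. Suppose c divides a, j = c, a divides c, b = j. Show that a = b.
Because b = j and j = c, b = c. c divides a and a divides c, so c = a. Since b = c, b = a. Then a = b.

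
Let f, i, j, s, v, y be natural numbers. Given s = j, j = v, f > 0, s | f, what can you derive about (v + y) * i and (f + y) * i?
(v + y) * i ≤ (f + y) * i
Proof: s = j and s | f, thus j | f. f > 0, so j ≤ f. j = v, so v ≤ f. Then v + y ≤ f + y. Then (v + y) * i ≤ (f + y) * i.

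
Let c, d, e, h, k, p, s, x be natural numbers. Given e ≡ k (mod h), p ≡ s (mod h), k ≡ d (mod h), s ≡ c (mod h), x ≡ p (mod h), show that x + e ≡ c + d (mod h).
Because x ≡ p (mod h) and p ≡ s (mod h), x ≡ s (mod h). s ≡ c (mod h), so x ≡ c (mod h). From e ≡ k (mod h) and k ≡ d (mod h), e ≡ d (mod h). Because x ≡ c (mod h), x + e ≡ c + d (mod h).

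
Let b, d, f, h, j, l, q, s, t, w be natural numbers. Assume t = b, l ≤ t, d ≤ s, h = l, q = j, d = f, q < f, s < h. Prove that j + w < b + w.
d = f and d ≤ s, hence f ≤ s. q < f, so q < s. Since q = j, j < s. Because h = l and s < h, s < l. j < s, so j < l. t = b and l ≤ t, thus l ≤ b. Since j < l, j < b. Then j + w < b + w.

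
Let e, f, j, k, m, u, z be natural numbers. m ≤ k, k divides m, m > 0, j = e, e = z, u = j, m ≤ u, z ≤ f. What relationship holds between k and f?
k ≤ f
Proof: Because k divides m and m > 0, k ≤ m. m ≤ k, so m = k. Since j = e and e = z, j = z. u = j and m ≤ u, thus m ≤ j. Since j = z, m ≤ z. Since m = k, k ≤ z. Since z ≤ f, k ≤ f.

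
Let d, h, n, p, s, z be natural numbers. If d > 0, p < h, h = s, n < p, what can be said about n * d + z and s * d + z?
n * d + z < s * d + z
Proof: n < p and p < h, thus n < h. h = s, so n < s. Since d > 0, by multiplying by a positive, n * d < s * d. Then n * d + z < s * d + z.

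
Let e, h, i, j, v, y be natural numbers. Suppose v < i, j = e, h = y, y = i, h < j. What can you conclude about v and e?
v < e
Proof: h = y and y = i, therefore h = i. h < j, so i < j. Since j = e, i < e. Because v < i, v < e.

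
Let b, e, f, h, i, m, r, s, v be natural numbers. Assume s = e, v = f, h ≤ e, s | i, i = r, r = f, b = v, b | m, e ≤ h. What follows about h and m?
h | m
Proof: e ≤ h and h ≤ e, so e = h. i = r and r = f, thus i = f. From s = e and s | i, e | i. i = f, so e | f. b = v and b | m, thus v | m. v = f, so f | m. Since e | f, e | m. Since e = h, h | m.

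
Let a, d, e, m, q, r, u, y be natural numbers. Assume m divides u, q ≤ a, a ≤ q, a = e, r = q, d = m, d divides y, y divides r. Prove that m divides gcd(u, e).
q ≤ a and a ≤ q, so q = a. Since a = e, q = e. From d = m and d divides y, m divides y. y divides r, so m divides r. Since r = q, m divides q. q = e, so m divides e. Since m divides u, m divides gcd(u, e).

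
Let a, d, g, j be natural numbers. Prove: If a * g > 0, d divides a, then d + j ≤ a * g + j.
d divides a, hence d divides a * g. Since a * g > 0, d ≤ a * g. Then d + j ≤ a * g + j.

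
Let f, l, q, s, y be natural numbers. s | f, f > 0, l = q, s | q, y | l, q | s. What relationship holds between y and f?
y ≤ f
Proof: l = q and y | l, thus y | q. s | q and q | s, thus s = q. Since s | f, q | f. Since y | q, y | f. Since f > 0, y ≤ f.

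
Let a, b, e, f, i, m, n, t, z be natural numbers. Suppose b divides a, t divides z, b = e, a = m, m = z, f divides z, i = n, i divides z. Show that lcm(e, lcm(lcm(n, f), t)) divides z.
a = m and b divides a, thus b divides m. b = e, so e divides m. m = z, so e divides z. From i = n and i divides z, n divides z. Since f divides z, lcm(n, f) divides z. t divides z, so lcm(lcm(n, f), t) divides z. e divides z, so lcm(e, lcm(lcm(n, f), t)) divides z.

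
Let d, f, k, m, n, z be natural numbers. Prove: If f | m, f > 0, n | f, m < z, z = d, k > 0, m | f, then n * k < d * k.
f | m and m | f, thus f = m. n | f and f > 0, thus n ≤ f. Since f = m, n ≤ m. z = d and m < z, hence m < d. From n ≤ m, n < d. k > 0, so n * k < d * k.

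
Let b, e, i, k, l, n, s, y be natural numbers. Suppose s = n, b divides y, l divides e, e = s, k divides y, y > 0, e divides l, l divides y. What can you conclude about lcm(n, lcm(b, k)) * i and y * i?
lcm(n, lcm(b, k)) * i ≤ y * i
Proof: From e = s and s = n, e = n. l divides e and e divides l, therefore l = e. From l divides y, e divides y. e = n, so n divides y. b divides y and k divides y, hence lcm(b, k) divides y. Since n divides y, lcm(n, lcm(b, k)) divides y. Because y > 0, lcm(n, lcm(b, k)) ≤ y. By multiplying by a non-negative, lcm(n, lcm(b, k)) * i ≤ y * i.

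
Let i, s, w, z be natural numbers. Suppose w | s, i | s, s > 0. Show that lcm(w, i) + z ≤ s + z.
w | s and i | s, therefore lcm(w, i) | s. s > 0, so lcm(w, i) ≤ s. Then lcm(w, i) + z ≤ s + z.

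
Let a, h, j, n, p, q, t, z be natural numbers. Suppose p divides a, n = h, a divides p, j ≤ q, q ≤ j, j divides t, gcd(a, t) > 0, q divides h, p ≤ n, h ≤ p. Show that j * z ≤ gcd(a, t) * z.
n = h and p ≤ n, hence p ≤ h. Since h ≤ p, h = p. p divides a and a divides p, so p = a. h = p, so h = a. q ≤ j and j ≤ q, hence q = j. q divides h, so j divides h. h = a, so j divides a. j divides t, so j divides gcd(a, t). Since gcd(a, t) > 0, j ≤ gcd(a, t). By multiplying by a non-negative, j * z ≤ gcd(a, t) * z.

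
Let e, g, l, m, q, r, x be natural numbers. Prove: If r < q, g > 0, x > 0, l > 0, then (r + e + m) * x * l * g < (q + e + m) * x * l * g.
Because r < q, r + e < q + e. Then r + e + m < q + e + m. Since x > 0, by multiplying by a positive, (r + e + m) * x < (q + e + m) * x. Since l > 0, by multiplying by a positive, (r + e + m) * x * l < (q + e + m) * x * l. Since g > 0, by multiplying by a positive, (r + e + m) * x * l * g < (q + e + m) * x * l * g.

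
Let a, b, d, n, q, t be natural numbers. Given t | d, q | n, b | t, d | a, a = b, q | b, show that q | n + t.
t | d and d | a, so t | a. Since a = b, t | b. b | t, so b = t. q | b, so q | t. Since q | n, q | n + t.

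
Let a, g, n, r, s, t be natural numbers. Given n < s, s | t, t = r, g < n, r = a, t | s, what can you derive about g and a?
g < a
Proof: s | t and t | s, so s = t. Since t = r, s = r. r = a, so s = a. g < n and n < s, therefore g < s. s = a, so g < a.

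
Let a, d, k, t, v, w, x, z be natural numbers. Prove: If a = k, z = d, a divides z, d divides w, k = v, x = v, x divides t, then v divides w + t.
a = k and k = v, therefore a = v. Because z = d and a divides z, a divides d. Because a = v, v divides d. Since d divides w, v divides w. From x = v and x divides t, v divides t. Since v divides w, v divides w + t.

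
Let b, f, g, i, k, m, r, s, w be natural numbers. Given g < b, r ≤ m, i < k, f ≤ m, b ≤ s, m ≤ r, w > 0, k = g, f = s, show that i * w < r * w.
k = g and i < k, so i < g. m ≤ r and r ≤ m, therefore m = r. f = s and f ≤ m, so s ≤ m. Since b ≤ s, b ≤ m. m = r, so b ≤ r. g < b, so g < r. i < g, so i < r. Since w > 0, by multiplying by a positive, i * w < r * w.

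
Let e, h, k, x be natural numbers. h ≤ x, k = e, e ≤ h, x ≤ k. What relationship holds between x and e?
x = e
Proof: Because e ≤ h and h ≤ x, e ≤ x. k = e and x ≤ k, thus x ≤ e. e ≤ x, so e = x. Then x = e.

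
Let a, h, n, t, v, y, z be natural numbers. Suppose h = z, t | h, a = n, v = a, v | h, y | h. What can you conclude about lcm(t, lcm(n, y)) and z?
lcm(t, lcm(n, y)) | z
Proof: v = a and a = n, so v = n. Since v | h, n | h. Since y | h, lcm(n, y) | h. Because t | h, lcm(t, lcm(n, y)) | h. h = z, so lcm(t, lcm(n, y)) | z.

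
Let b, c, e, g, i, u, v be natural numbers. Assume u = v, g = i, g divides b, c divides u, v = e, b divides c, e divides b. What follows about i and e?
i divides e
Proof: From u = v and v = e, u = e. Because b divides c and c divides u, b divides u. Since u = e, b divides e. Since e divides b, b = e. g = i and g divides b, so i divides b. b = e, so i divides e.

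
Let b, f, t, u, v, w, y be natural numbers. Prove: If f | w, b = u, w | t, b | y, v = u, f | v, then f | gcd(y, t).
From v = u and f | v, f | u. b = u and b | y, so u | y. f | u, so f | y. Since f | w and w | t, f | t. f | y, so f | gcd(y, t).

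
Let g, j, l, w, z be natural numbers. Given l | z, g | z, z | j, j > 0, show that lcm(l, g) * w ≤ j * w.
l | z and g | z, therefore lcm(l, g) | z. Since z | j, lcm(l, g) | j. j > 0, so lcm(l, g) ≤ j. Then lcm(l, g) * w ≤ j * w.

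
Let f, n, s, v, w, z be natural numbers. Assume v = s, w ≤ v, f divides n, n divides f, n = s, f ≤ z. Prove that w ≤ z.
From v = s and w ≤ v, w ≤ s. Because f divides n and n divides f, f = n. Since n = s, f = s. Since f ≤ z, s ≤ z. Because w ≤ s, w ≤ z.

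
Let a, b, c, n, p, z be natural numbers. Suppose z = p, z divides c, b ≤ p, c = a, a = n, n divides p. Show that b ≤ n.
c = a and a = n, therefore c = n. From z = p and z divides c, p divides c. c = n, so p divides n. n divides p, so p = n. From b ≤ p, b ≤ n.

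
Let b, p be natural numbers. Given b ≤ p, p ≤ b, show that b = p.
b ≤ p and p ≤ b. By antisymmetry, b = p.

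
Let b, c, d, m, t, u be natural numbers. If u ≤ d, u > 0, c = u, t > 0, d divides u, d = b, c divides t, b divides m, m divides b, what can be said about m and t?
m ≤ t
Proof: d divides u and u > 0, so d ≤ u. u ≤ d, so u = d. Since d = b, u = b. Since b divides m and m divides b, b = m. Since u = b, u = m. From c = u and c divides t, u divides t. t > 0, so u ≤ t. u = m, so m ≤ t.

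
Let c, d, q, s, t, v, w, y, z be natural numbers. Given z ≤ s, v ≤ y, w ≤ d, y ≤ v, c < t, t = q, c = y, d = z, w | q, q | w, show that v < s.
Since y ≤ v and v ≤ y, y = v. c = y, so c = v. Because t = q and c < t, c < q. c = v, so v < q. w | q and q | w, therefore w = q. d = z and w ≤ d, thus w ≤ z. w = q, so q ≤ z. Because z ≤ s, q ≤ s. v < q, so v < s.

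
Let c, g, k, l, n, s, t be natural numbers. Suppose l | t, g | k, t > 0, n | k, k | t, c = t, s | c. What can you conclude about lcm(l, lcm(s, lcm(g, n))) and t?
lcm(l, lcm(s, lcm(g, n))) ≤ t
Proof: Because c = t and s | c, s | t. g | k and n | k, hence lcm(g, n) | k. k | t, so lcm(g, n) | t. Since s | t, lcm(s, lcm(g, n)) | t. l | t, so lcm(l, lcm(s, lcm(g, n))) | t. Because t > 0, lcm(l, lcm(s, lcm(g, n))) ≤ t.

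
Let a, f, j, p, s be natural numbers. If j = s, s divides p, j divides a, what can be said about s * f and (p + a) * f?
s * f divides (p + a) * f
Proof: j = s and j divides a, hence s divides a. Because s divides p, s divides p + a. Then s * f divides (p + a) * f.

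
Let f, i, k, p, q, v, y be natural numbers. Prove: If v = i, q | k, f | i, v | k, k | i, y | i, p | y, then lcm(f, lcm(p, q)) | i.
Because p | y and y | i, p | i. v = i and v | k, thus i | k. k | i, so k = i. Since q | k, q | i. p | i, so lcm(p, q) | i. Since f | i, lcm(f, lcm(p, q)) | i.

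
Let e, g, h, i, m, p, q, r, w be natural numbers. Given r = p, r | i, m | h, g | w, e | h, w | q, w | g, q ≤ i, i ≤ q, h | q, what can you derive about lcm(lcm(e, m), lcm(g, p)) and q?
lcm(lcm(e, m), lcm(g, p)) | q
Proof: e | h and m | h, therefore lcm(e, m) | h. Because h | q, lcm(e, m) | q. Because w | g and g | w, w = g. w | q, so g | q. Because i ≤ q and q ≤ i, i = q. r | i, so r | q. From r = p, p | q. Since g | q, lcm(g, p) | q. Since lcm(e, m) | q, lcm(lcm(e, m), lcm(g, p)) | q.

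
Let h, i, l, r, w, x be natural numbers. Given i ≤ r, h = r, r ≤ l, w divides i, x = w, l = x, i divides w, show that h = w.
Because l = x and r ≤ l, r ≤ x. x = w, so r ≤ w. Since i divides w and w divides i, i = w. Since i ≤ r, w ≤ r. r ≤ w, so r = w. Since h = r, h = w.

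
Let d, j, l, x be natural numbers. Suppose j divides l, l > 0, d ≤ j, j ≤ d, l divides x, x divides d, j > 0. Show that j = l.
j divides l and l > 0, therefore j ≤ l. Since d ≤ j and j ≤ d, d = j. l divides x and x divides d, hence l divides d. Since d = j, l divides j. Since j > 0, l ≤ j. Since j ≤ l, j = l.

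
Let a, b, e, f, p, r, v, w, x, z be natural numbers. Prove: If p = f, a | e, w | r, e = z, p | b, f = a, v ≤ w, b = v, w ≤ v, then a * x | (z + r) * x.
e = z and a | e, therefore a | z. From p = f and f = a, p = a. From p | b, a | b. b = v, so a | v. Since w ≤ v and v ≤ w, w = v. Since w | r, v | r. Since a | v, a | r. Since a | z, a | z + r. Then a * x | (z + r) * x.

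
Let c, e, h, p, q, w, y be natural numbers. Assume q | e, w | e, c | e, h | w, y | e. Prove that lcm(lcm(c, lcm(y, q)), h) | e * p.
y | e and q | e, thus lcm(y, q) | e. c | e, so lcm(c, lcm(y, q)) | e. Since h | w and w | e, h | e. Since lcm(c, lcm(y, q)) | e, lcm(lcm(c, lcm(y, q)), h) | e. Then lcm(lcm(c, lcm(y, q)), h) | e * p.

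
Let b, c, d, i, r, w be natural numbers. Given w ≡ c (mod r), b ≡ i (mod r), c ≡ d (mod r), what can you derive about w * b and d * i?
w * b ≡ d * i (mod r)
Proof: Since w ≡ c (mod r) and c ≡ d (mod r), w ≡ d (mod r). b ≡ i (mod r), so w * b ≡ d * i (mod r).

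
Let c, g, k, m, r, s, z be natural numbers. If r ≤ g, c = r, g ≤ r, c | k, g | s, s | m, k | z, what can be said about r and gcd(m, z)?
r | gcd(m, z)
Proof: g ≤ r and r ≤ g, therefore g = r. Since g | s, r | s. Since s | m, r | m. Because c = r and c | k, r | k. k | z, so r | z. r | m, so r | gcd(m, z).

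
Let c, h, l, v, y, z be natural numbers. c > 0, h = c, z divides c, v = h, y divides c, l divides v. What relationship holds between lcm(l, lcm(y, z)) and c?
lcm(l, lcm(y, z)) ≤ c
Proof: v = h and l divides v, thus l divides h. Since h = c, l divides c. y divides c and z divides c, so lcm(y, z) divides c. Since l divides c, lcm(l, lcm(y, z)) divides c. Since c > 0, lcm(l, lcm(y, z)) ≤ c.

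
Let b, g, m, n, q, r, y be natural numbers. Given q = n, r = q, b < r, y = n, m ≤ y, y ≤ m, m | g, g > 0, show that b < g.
r = q and b < r, thus b < q. Since q = n, b < n. m ≤ y and y ≤ m, therefore m = y. From m | g, y | g. Because g > 0, y ≤ g. Since y = n, n ≤ g. b < n, so b < g.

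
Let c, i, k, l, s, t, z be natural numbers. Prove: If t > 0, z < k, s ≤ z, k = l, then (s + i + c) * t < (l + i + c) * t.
s ≤ z and z < k, therefore s < k. Since k = l, s < l. Then s + i < l + i. Then s + i + c < l + i + c. Since t > 0, by multiplying by a positive, (s + i + c) * t < (l + i + c) * t.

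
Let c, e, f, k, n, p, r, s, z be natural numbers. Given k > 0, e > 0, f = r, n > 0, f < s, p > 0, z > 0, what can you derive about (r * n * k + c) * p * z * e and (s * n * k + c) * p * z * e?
(r * n * k + c) * p * z * e < (s * n * k + c) * p * z * e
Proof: Because f = r and f < s, r < s. Combining with n > 0, by multiplying by a positive, r * n < s * n. From k > 0, by multiplying by a positive, r * n * k < s * n * k. Then r * n * k + c < s * n * k + c. From p > 0, by multiplying by a positive, (r * n * k + c) * p < (s * n * k + c) * p. Combining with z > 0, by multiplying by a positive, (r * n * k + c) * p * z < (s * n * k + c) * p * z. Combining with e > 0, by multiplying by a positive, (r * n * k + c) * p * z * e < (s * n * k + c) * p * z * e.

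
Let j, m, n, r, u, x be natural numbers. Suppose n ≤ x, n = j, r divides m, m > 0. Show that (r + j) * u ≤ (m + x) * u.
From r divides m and m > 0, r ≤ m. n = j and n ≤ x, hence j ≤ x. r ≤ m, so r + j ≤ m + x. By multiplying by a non-negative, (r + j) * u ≤ (m + x) * u.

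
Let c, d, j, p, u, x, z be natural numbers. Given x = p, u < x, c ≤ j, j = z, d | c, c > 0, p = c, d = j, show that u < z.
d = j and d | c, therefore j | c. Since c > 0, j ≤ c. c ≤ j, so c = j. Since j = z, c = z. Since x = p and p = c, x = c. Since u < x, u < c. Since c = z, u < z.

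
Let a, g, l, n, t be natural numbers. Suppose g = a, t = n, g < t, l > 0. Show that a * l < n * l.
t = n and g < t, thus g < n. Since g = a, a < n. Since l > 0, a * l < n * l.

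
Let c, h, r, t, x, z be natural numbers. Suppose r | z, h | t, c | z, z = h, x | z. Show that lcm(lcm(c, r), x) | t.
Since c | z and r | z, lcm(c, r) | z. Since x | z, lcm(lcm(c, r), x) | z. z = h, so lcm(lcm(c, r), x) | h. h | t, so lcm(lcm(c, r), x) | t.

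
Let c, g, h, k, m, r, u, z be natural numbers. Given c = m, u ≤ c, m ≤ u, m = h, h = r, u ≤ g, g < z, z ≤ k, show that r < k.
c = m and u ≤ c, hence u ≤ m. Since m ≤ u, u = m. Since m = h, u = h. Since h = r, u = r. Because g < z and z ≤ k, g < k. u ≤ g, so u < k. Since u = r, r < k.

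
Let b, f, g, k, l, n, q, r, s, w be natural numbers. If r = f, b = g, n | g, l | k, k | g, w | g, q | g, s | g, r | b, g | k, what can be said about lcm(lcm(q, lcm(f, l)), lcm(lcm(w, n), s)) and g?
lcm(lcm(q, lcm(f, l)), lcm(lcm(w, n), s)) | g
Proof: b = g and r | b, hence r | g. r = f, so f | g. From k | g and g | k, k = g. Since l | k, l | g. Since f | g, lcm(f, l) | g. Since q | g, lcm(q, lcm(f, l)) | g. w | g and n | g, so lcm(w, n) | g. Because s | g, lcm(lcm(w, n), s) | g. lcm(q, lcm(f, l)) | g, so lcm(lcm(q, lcm(f, l)), lcm(lcm(w, n), s)) | g.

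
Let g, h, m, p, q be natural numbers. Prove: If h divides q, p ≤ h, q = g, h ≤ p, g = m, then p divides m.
From h ≤ p and p ≤ h, h = p. q = g and g = m, therefore q = m. h divides q, so h divides m. Since h = p, p divides m.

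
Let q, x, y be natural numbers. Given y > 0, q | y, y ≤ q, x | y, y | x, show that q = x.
x | y and y | x, so x = y. q | y and y > 0, therefore q ≤ y. Since y ≤ q, y = q. Because x = y, x = q. Then q = x.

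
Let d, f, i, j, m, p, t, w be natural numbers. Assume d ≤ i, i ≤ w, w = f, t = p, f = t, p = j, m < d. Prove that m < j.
f = t and t = p, so f = p. p = j, so f = j. Because w = f and i ≤ w, i ≤ f. Since d ≤ i, d ≤ f. Since m < d, m < f. Since f = j, m < j.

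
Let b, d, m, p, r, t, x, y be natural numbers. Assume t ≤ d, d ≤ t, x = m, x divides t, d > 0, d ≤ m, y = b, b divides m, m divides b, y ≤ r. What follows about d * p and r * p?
d * p ≤ r * p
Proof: t ≤ d and d ≤ t, so t = d. x = m and x divides t, thus m divides t. Since t = d, m divides d. Since d > 0, m ≤ d. Since d ≤ m, m = d. Because b divides m and m divides b, b = m. y = b, so y = m. Since y ≤ r, m ≤ r. Since m = d, d ≤ r. By multiplying by a non-negative, d * p ≤ r * p.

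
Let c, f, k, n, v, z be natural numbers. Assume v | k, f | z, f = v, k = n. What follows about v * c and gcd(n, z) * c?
v * c | gcd(n, z) * c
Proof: Since k = n and v | k, v | n. From f = v and f | z, v | z. Since v | n, v | gcd(n, z). Then v * c | gcd(n, z) * c.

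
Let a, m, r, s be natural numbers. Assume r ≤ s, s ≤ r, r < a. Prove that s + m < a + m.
From r ≤ s and s ≤ r, r = s. Since r < a, s < a. Then s + m < a + m.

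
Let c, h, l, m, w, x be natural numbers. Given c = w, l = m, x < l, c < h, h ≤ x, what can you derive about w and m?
w < m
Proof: From c = w and c < h, w < h. From h ≤ x and x < l, h < l. l = m, so h < m. w < h, so w < m.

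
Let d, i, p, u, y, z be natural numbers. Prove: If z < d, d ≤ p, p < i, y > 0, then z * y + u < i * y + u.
z < d and d ≤ p, therefore z < p. Since p < i, z < i. Since y > 0, by multiplying by a positive, z * y < i * y. Then z * y + u < i * y + u.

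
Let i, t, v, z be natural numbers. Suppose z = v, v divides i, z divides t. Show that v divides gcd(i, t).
z = v and z divides t, therefore v divides t. v divides i, so v divides gcd(i, t).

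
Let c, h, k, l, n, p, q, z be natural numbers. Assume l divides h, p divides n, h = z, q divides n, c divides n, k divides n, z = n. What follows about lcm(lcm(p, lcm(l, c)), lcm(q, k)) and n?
lcm(lcm(p, lcm(l, c)), lcm(q, k)) divides n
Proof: From h = z and z = n, h = n. From l divides h, l divides n. Since c divides n, lcm(l, c) divides n. p divides n, so lcm(p, lcm(l, c)) divides n. From q divides n and k divides n, lcm(q, k) divides n. lcm(p, lcm(l, c)) divides n, so lcm(lcm(p, lcm(l, c)), lcm(q, k)) divides n.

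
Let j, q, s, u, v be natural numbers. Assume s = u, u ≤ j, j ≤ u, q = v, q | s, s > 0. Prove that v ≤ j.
Since u ≤ j and j ≤ u, u = j. Since s = u, s = j. q | s and s > 0, thus q ≤ s. q = v, so v ≤ s. Since s = j, v ≤ j.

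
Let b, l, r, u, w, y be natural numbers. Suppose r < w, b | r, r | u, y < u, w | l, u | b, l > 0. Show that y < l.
u | b and b | r, so u | r. Since r | u, u = r. y < u, so y < r. Because w | l and l > 0, w ≤ l. Since r < w, r < l. Because y < r, y < l.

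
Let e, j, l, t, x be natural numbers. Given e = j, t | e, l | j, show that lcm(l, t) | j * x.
From e = j and t | e, t | j. l | j, so lcm(l, t) | j. Then lcm(l, t) | j * x.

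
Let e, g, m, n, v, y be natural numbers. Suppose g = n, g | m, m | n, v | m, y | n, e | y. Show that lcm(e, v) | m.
g = n and g | m, hence n | m. m | n, so n = m. e | y and y | n, thus e | n. n = m, so e | m. Since v | m, lcm(e, v) | m.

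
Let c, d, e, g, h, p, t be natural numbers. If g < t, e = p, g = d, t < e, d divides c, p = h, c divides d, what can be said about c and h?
c < h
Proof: d divides c and c divides d, so d = c. From g = d and g < t, d < t. d = c, so c < t. Since e = p and p = h, e = h. Since t < e, t < h. c < t, so c < h.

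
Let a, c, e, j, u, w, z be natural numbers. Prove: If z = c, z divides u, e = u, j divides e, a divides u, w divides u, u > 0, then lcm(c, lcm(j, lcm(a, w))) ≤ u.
Because z = c and z divides u, c divides u. e = u and j divides e, so j divides u. a divides u and w divides u, hence lcm(a, w) divides u. From j divides u, lcm(j, lcm(a, w)) divides u. Since c divides u, lcm(c, lcm(j, lcm(a, w))) divides u. u > 0, so lcm(c, lcm(j, lcm(a, w))) ≤ u.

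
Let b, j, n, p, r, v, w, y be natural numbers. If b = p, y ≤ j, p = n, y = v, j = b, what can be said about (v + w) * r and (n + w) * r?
(v + w) * r ≤ (n + w) * r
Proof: From j = b and b = p, j = p. y = v and y ≤ j, so v ≤ j. j = p, so v ≤ p. p = n, so v ≤ n. Then v + w ≤ n + w. By multiplying by a non-negative, (v + w) * r ≤ (n + w) * r.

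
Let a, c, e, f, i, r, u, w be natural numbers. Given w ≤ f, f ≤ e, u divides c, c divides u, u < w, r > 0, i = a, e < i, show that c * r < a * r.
Because u divides c and c divides u, u = c. Because f ≤ e and e < i, f < i. w ≤ f, so w < i. u < w, so u < i. Because i = a, u < a. Since u = c, c < a. Since r > 0, by multiplying by a positive, c * r < a * r.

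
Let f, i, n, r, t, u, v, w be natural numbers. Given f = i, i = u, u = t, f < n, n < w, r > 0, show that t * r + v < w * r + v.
Since i = u and u = t, i = t. Because f = i, f = t. f < n, so t < n. n < w, so t < w. Using r > 0, by multiplying by a positive, t * r < w * r. Then t * r + v < w * r + v.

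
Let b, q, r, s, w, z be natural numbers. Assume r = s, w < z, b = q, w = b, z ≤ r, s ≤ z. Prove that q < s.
Because w = b and b = q, w = q. From r = s and z ≤ r, z ≤ s. Since s ≤ z, z = s. Since w < z, w < s. w = q, so q < s.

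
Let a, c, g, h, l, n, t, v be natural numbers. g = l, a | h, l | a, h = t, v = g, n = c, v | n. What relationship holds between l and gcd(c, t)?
l | gcd(c, t)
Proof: Because v = g and g = l, v = l. From n = c and v | n, v | c. Since v = l, l | c. h = t and a | h, therefore a | t. l | a, so l | t. Since l | c, l | gcd(c, t).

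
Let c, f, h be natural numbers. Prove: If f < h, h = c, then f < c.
h = c and f < h. By substitution, f < c.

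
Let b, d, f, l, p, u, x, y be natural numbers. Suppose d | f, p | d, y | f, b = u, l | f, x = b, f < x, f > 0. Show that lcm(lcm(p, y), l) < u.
Because p | d and d | f, p | f. Since y | f, lcm(p, y) | f. From l | f, lcm(lcm(p, y), l) | f. Since f > 0, lcm(lcm(p, y), l) ≤ f. x = b and b = u, so x = u. From f < x, f < u. lcm(lcm(p, y), l) ≤ f, so lcm(lcm(p, y), l) < u.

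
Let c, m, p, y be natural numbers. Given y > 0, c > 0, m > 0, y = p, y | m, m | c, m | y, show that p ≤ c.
m | y and y > 0, thus m ≤ y. Since y | m and m > 0, y ≤ m. m ≤ y, so m = y. y = p, so m = p. From m | c and c > 0, m ≤ c. Since m = p, p ≤ c.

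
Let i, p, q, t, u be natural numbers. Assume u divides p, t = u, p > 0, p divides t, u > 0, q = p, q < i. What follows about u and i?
u < i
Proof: Because t = u and p divides t, p divides u. Because u > 0, p ≤ u. From u divides p and p > 0, u ≤ p. p ≤ u, so p = u. q = p, so q = u. q < i, so u < i.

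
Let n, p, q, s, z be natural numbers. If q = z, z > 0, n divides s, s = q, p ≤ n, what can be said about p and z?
p ≤ z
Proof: s = q and q = z, therefore s = z. Since n divides s, n divides z. z > 0, so n ≤ z. Since p ≤ n, p ≤ z.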